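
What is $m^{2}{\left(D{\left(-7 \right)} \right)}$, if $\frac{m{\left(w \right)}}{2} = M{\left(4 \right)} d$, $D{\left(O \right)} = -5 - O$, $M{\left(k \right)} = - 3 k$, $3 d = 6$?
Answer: $2304$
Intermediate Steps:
$d = 2$ ($d = \frac{1}{3} \cdot 6 = 2$)
$m{\left(w \right)} = -48$ ($m{\left(w \right)} = 2 \left(-3\right) 4 \cdot 2 = 2 \left(\left(-12\right) 2\right) = 2 \left(-24\right) = -48$)
$m^{2}{\left(D{\left(-7 \right)} \right)} = \left(-48\right)^{2} = 2304$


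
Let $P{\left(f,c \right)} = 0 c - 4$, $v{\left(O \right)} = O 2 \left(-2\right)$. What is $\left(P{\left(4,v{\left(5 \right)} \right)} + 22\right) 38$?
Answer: $684$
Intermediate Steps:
$v{\left(O \right)} = - 4 O$ ($v{\left(O \right)} = 2 O \left(-2\right) = - 4 O$)
$P{\left(f,c \right)} = -4$ ($P{\left(f,c \right)} = 0 - 4 = -4$)
$\left(P{\left(4,v{\left(5 \right)} \right)} + 22\right) 38 = \left(-4 + 22\right) 38 = 18 \cdot 38 = 684$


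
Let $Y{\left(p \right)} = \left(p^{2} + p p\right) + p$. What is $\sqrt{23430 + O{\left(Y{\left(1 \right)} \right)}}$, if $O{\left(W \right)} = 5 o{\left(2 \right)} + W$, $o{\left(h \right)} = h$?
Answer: $\sqrt{23443} \approx 153.11$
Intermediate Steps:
$Y{\left(p \right)} = p + 2 p^{2}$ ($Y{\left(p \right)} = \left(p^{2} + p^{2}\right) + p = 2 p^{2} + p = p + 2 p^{2}$)
$O{\left(W \right)} = 10 + W$ ($O{\left(W \right)} = 5 \cdot 2 + W = 10 + W$)
$\sqrt{23430 + O{\left(Y{\left(1 \right)} \right)}} = \sqrt{23430 + \left(10 + 1 \left(1 + 2 \cdot 1\right)\right)} = \sqrt{23430 + \left(10 + 1 \left(1 + 2\right)\right)} = \sqrt{23430 + \left(10 + 1 \cdot 3\right)} = \sqrt{23430 + \left(10 + 3\right)} = \sqrt{23430 + 13} = \sqrt{23443}$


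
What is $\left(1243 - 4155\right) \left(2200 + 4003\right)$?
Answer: $-18063136$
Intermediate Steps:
$\left(1243 - 4155\right) \left(2200 + 4003\right) = \left(-2912\right) 6203 = -18063136$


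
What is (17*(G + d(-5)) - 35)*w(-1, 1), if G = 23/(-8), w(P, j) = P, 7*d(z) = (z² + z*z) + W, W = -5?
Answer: -1423/56 ≈ -25.411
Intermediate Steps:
d(z) = -5/7 + 2*z²/7 (d(z) = ((z² + z*z) - 5)/7 = ((z² + z²) - 5)/7 = (2*z² - 5)/7 = (-5 + 2*z²)/7 = -5/7 + 2*z²/7)
G = -23/8 (G = 23*(-⅛) = -23/8 ≈ -2.8750)
(17*(G + d(-5)) - 35)*w(-1, 1) = (17*(-23/8 + (-5/7 + (2/7)*(-5)²)) - 35)*(-1) = (17*(-23/8 + (-5/7 + (2/7)*25)) - 35)*(-1) = (17*(-23/8 + (-5/7 + 50/7)) - 35)*(-1) = (17*(-23/8 + 45/7) - 35)*(-1) = (17*(199/56) - 35)*(-1) = (3383/56 - 35)*(-1) = (1423/56)*(-1) = -1423/56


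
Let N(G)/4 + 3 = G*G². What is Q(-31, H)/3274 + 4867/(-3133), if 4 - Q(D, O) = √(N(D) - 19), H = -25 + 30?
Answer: -7961013/5128721 - I*√119195/3274 ≈ -1.5522 - 0.10545*I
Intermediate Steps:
N(G) = -12 + 4*G³ (N(G) = -12 + 4*(G*G²) = -12 + 4*G³)
H = 5
Q(D, O) = 4 - √(-31 + 4*D³) (Q(D, O) = 4 - √((-12 + 4*D³) - 19) = 4 - √(-31 + 4*D³))
Q(-31, H)/3274 + 4867/(-3133) = (4 - √(-31 + 4*(-31)³))/3274 + 4867/(-3133) = (4 - √(-31 + 4*(-29791)))*(1/3274) + 4867*(-1/3133) = (4 - √(-31 - 119164))*(1/3274) - 4867/3133 = (4 - √(-119195))*(1/3274) - 4867/3133 = (4 - I*√119195)*(1/3274) - 4867/3133 = (2/1637 - I*√119195/3274) - 4867/3133 = -7961013/5128721 - I*√119195/3274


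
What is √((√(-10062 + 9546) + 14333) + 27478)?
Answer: √(41811 + 2*I*√129) ≈ 204.48 + 0.0555*I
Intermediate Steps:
√((√(-10062 + 9546) + 14333) + 27478) = √((√(-516) + 14333) + 27478) = √((2*I*√129 + 14333) + 27478) = √((14333 + 2*I*√129) + 27478) = √(41811 + 2*I*√129)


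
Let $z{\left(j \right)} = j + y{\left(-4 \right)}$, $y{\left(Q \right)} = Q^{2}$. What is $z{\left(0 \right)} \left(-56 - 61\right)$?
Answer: $-1872$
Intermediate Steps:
$z{\left(j \right)} = 16 + j$ ($z{\left(j \right)} = j + \left(-4\right)^{2} = j + 16 = 16 + j$)
$z{\left(0 \right)} \left(-56 - 61\right) = \left(16 + 0\right) \left(-56 - 61\right) = 16 \left(-117\right) = -1872$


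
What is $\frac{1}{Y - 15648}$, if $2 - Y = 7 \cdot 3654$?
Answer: $- \frac{1}{41224} \approx -2.4258 \cdot 10^{-5}$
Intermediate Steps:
$Y = -25576$ ($Y = 2 - 7 \cdot 3654 = 2 - 25578 = -25576$)
$\frac{1}{Y - 15648} = \frac{1}{-25576 - 15648} = \frac{1}{-41224} = - \frac{1}{41224}$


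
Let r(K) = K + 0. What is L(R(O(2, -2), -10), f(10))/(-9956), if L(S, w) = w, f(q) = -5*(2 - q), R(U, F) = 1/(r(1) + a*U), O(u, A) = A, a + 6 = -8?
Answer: -10/2489 ≈ -0.0040177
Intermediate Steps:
a = -14 (a = -6 - 8 = -14)
r(K) = K
R(U, F) = 1/(1 - 14*U)
f(q) = -10 + 5*q
L(R(O(2, -2), -10), f(10))/(-9956) = (-10 + 5*10)/(-9956) = (-10 + 50)*(-1/9956) = 40*(-1/9956) = -10/2489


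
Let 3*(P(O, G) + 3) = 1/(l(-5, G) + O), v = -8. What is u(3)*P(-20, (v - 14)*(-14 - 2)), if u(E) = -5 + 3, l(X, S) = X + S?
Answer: 5884/981 ≈ 5.9980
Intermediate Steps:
l(X, S) = S + X
u(E) = -2
P(O, G) = -3 + 1/(3*(-5 + G + O)) (P(O, G) = -3 + 1/(3*((G - 5) + O)) = -3 + 1/(3*((-5 + G) + O)) = -3 + 1/(3*(-5 + G + O)))
u(3)*P(-20, (v - 14)*(-14 - 2)) = -2*(46/3 - 3*(-8 - 14)*(-14 - 2) - 3*(-20))/(-5 + (-8 - 14)*(-14 - 2) - 20) = -2*(46/3 - (-66)*(-16) + 60)/(-5 - 22*(-16) - 20) = -2*(46/3 - 3*352 + 60)/(-5 + 352 - 20) = -2*(46/3 - 1056 + 60)/327 = -2*(-2942)/(327*3) = -2*(-2942/981) = 5884/981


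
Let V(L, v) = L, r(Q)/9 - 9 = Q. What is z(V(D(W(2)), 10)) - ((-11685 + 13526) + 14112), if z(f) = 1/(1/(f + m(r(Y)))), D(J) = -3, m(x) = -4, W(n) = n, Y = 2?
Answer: -15960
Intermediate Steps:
r(Q) = 81 + 9*Q
z(f) = -4 + f (z(f) = 1/(1/(f - 4)) = 1/(1/(-4 + f)) = -4 + f)
z(V(D(W(2)), 10)) - ((-11685 + 13526) + 14112) = (-4 - 3) - ((-11685 + 13526) + 14112) = -7 - (1841 + 14112) = -7 - 1*15953 = -7 - 15953 = -15960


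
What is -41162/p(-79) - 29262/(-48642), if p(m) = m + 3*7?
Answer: 166991600/235103 ≈ 710.29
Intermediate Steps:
p(m) = 21 + m (p(m) = m + 21 = 21 + m)
-41162/p(-79) - 29262/(-48642) = -41162/(21 - 79) - 29262/(-48642) = -41162/(-58) - 29262*(-1/48642) = -41162*(-1/58) + 4877/8107 = 20581/29 + 4877/8107 = 166991600/235103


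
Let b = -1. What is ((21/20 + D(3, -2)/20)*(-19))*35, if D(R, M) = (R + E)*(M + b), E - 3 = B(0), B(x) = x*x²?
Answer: -399/4 ≈ -99.750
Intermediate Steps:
B(x) = x³
E = 3 (E = 3 + 0³ = 3 + 0 = 3)
D(R, M) = (-1 + M)*(3 + R) (D(R, M) = (R + 3)*(M - 1) = (3 + R)*(-1 + M) = (-1 + M)*(3 + R))
((21/20 + D(3, -2)/20)*(-19))*35 = ((21/20 + (-3 - 1*3 + 3*(-2) - 2*3)/20)*(-19))*35 = ((21*(1/20) + (-3 - 3 - 6 - 6)*(1/20))*(-19))*35 = ((21/20 - 18*1/20)*(-19))*35 = ((21/20 - 9/10)*(-19))*35 = ((3/20)*(-19))*35 = -57/20*35 = -399/4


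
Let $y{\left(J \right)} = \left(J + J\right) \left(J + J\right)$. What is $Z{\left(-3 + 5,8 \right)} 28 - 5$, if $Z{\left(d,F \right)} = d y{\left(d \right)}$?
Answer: $891$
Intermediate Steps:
$y{\left(J \right)} = 4 J^{2}$ ($y{\left(J \right)} = 2 J 2 J = 4 J^{2}$)
$Z{\left(d,F \right)} = 4 d^{3}$ ($Z{\left(d,F \right)} = d 4 d^{2} = 4 d^{3}$)
$Z{\left(-3 + 5,8 \right)} 28 - 5 = 4 \left(-3 + 5\right)^{3} \cdot 28 - 5 = 4 \cdot 2^{3} \cdot 28 - 5 = 4 \cdot 8 \cdot 28 - 5 = 32 \cdot 28 - 5 = 896 - 5 = 891$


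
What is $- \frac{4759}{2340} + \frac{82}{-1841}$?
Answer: $- \frac{8953199}{4307940} \approx -2.0783$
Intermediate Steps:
$- \frac{4759}{2340} + \frac{82}{-1841} = \left(-4759\right) \frac{1}{2340} + 82 \left(- \frac{1}{1841}\right) = - \frac{4759}{2340} - \frac{82}{1841} = - \frac{8953199}{4307940}$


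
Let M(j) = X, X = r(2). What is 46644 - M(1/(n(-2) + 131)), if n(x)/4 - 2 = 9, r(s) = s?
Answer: 46642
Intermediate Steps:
n(x) = 44 (n(x) = 8 + 4*9 = 8 + 36 = 44)
X = 2
M(j) = 2
46644 - M(1/(n(-2) + 131)) = 46644 - 1*2 = 46644 - 2 = 46642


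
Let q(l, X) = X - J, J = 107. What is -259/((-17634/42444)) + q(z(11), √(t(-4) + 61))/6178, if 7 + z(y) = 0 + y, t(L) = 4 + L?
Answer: 11318807075/18157142 + √61/6178 ≈ 623.38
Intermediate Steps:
z(y) = -7 + y (z(y) = -7 + (0 + y) = -7 + y)
q(l, X) = -107 + X (q(l, X) = X - 1*107 = X - 107 = -107 + X)
-259/((-17634/42444)) + q(z(11), √(t(-4) + 61))/6178 = -259/((-17634/42444)) + (-107 + √((4 - 4) + 61))/6178 = -259/((-17634*1/42444)) + (-107 + √(0 + 61))*(1/6178) = -259/(-2939/7074) + (-107 + √61)*(1/6178) = -259*(-7074/2939) + (-107/6178 + √61/6178) = 1832166/2939 + (-107/6178 + √61/6178) = 11318807075/18157142 + √61/6178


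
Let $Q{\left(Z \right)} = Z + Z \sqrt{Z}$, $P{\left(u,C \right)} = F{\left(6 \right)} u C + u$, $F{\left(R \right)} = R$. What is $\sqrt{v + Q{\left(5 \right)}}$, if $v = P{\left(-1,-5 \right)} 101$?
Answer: $\sqrt{2934 + 5 \sqrt{5}} \approx 54.27$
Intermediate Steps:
$P{\left(u,C \right)} = u + 6 C u$ ($P{\left(u,C \right)} = 6 u C + u = 6 C u + u = u + 6 C u$)
$v = 2929$ ($v = - (1 + 6 \left(-5\right)) 101 = - (1 - 30) 101 = \left(-1\right) \left(-29\right) 101 = 29 \cdot 101 = 2929$)
$Q{\left(Z \right)} = Z + Z^{\frac{3}{2}}$
$\sqrt{v + Q{\left(5 \right)}} = \sqrt{2929 + \left(5 + 5^{\frac{3}{2}}\right)} = \sqrt{2929 + \left(5 + 5 \sqrt{5}\right)} = \sqrt{2934 + 5 \sqrt{5}}$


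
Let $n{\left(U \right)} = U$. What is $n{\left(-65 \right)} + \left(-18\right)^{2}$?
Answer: $259$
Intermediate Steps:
$n{\left(-65 \right)} + \left(-18\right)^{2} = -65 + \left(-18\right)^{2} = -65 + 324 = 259$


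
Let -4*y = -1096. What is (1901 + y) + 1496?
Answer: 3671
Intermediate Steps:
y = 274 (y = -1/4*(-1096) = 274)
(1901 + y) + 1496 = (1901 + 274) + 1496 = 2175 + 1496 = 3671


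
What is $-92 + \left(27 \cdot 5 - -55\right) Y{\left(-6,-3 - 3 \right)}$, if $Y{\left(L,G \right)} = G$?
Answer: $-1232$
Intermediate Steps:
$-92 + \left(27 \cdot 5 - -55\right) Y{\left(-6,-3 - 3 \right)} = -92 + \left(27 \cdot 5 - -55\right) \left(-3 - 3\right) = -92 + \left(135 + 55\right) \left(-3 - 3\right) = -92 + 190 \left(-6\right) = -92 - 1140 = -1232$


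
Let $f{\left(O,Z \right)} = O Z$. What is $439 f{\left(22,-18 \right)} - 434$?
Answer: $-174278$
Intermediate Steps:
$439 f{\left(22,-18 \right)} - 434 = 439 \cdot 22 \left(-18\right) - 434 = 439 \left(-396\right) - 434 = -173844 - 434 = -174278$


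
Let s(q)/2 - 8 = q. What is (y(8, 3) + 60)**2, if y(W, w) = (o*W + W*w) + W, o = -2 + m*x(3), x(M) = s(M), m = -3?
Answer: 204304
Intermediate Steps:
s(q) = 16 + 2*q
x(M) = 16 + 2*M
o = -68 (o = -2 - 3*(16 + 2*3) = -2 - 3*(16 + 6) = -2 - 3*22 = -2 - 66 = -68)
y(W, w) = -67*W + W*w (y(W, w) = (-68*W + W*w) + W = -67*W + W*w)
(y(8, 3) + 60)**2 = (8*(-67 + 3) + 60)**2 = (8*(-64) + 60)**2 = (-512 + 60)**2 = (-452)**2 = 204304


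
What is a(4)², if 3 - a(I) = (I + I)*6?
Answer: 2025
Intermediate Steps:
a(I) = 3 - 12*I (a(I) = 3 - (I + I)*6 = 3 - 2*I*6 = 3 - 12*I)
a(4)² = (3 - 12*4)² = (3 - 48)² = (-45)² = 2025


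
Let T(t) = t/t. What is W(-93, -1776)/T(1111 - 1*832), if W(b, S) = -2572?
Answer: -2572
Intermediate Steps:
T(t) = 1
W(-93, -1776)/T(1111 - 1*832) = -2572/1 = -2572*1 = -2572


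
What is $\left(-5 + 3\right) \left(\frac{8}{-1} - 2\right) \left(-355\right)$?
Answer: $-7100$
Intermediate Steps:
$\left(-5 + 3\right) \left(\frac{8}{-1} - 2\right) \left(-355\right) = - 2 \left(8 \left(-1\right) - 2\right) \left(-355\right) = - 2 \left(-8 - 2\right) \left(-355\right) = \left(-2\right) \left(-10\right) \left(-355\right) = 20 \left(-355\right) = -7100$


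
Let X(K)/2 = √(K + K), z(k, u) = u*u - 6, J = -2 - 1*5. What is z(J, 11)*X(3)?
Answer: 230*√6 ≈ 563.38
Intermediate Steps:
J = -7 (J = -2 - 5 = -7)
z(k, u) = -6 + u² (z(k, u) = u² - 6 = -6 + u²)
X(K) = 2*√2*√K (X(K) = 2*√(K + K) = 2*√(2*K) = 2*(√2*√K) = 2*√2*√K)
z(J, 11)*X(3) = (-6 + 11²)*(2*√2*√3) = (-6 + 121)*(2*√6) = 115*(2*√6) = 230*√6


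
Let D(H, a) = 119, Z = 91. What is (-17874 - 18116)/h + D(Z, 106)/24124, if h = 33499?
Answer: -864236379/808129876 ≈ -1.0694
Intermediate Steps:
(-17874 - 18116)/h + D(Z, 106)/24124 = (-17874 - 18116)/33499 + 119/24124 = -35990*1/33499 + 119*(1/24124) = -35990/33499 + 119/24124 = -864236379/808129876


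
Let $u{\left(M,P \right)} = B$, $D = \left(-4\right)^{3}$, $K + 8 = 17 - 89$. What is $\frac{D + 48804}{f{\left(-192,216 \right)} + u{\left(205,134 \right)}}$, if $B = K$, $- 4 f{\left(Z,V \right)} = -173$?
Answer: $- \frac{194960}{147} \approx -1326.3$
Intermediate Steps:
$K = -80$ ($K = -8 + \left(17 - 89\right) = -8 - 72 = -80$)
$D = -64$
$f{\left(Z,V \right)} = \frac{173}{4}$ ($f{\left(Z,V \right)} = \left(- \frac{1}{4}\right) \left(-173\right) = \frac{173}{4}$)
$B = -80$
$u{\left(M,P \right)} = -80$
$\frac{D + 48804}{f{\left(-192,216 \right)} + u{\left(205,134 \right)}} = \frac{-64 + 48804}{\frac{173}{4} - 80} = \frac{48740}{- \frac{147}{4}} = 48740 \left(- \frac{4}{147}\right) = - \frac{194960}{147}$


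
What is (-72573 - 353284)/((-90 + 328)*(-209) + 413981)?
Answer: -425857/364239 ≈ -1.1692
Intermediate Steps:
(-72573 - 353284)/((-90 + 328)*(-209) + 413981) = -425857/(238*(-209) + 413981) = -425857/(-49742 + 413981) = -425857/364239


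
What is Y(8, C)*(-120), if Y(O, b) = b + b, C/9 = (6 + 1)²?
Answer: -105840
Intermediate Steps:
C = 441 (C = 9*(6 + 1)² = 9*7² = 9*49 = 441)
Y(O, b) = 2*b
Y(8, C)*(-120) = (2*441)*(-120) = 882*(-120) = -105840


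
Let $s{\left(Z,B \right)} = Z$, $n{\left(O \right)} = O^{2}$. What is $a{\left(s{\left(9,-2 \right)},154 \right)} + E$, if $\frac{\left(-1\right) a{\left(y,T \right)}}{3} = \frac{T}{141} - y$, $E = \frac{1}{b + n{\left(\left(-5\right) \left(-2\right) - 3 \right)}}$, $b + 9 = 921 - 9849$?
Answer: $\frac{9910073}{417736} \approx 23.723$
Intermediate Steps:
$b = -8937$ ($b = -9 + \left(921 - 9849\right) = -9 - 8928 = -8937$)
$E = - \frac{1}{8888}$ ($E = \frac{1}{-8937 + \left(\left(-5\right) \left(-2\right) - 3\right)^{2}} = \frac{1}{-8937 + \left(10 - 3\right)^{2}} = \frac{1}{-8937 + 7^{2}} = \frac{1}{-8937 + 49} = \frac{1}{-8888} = - \frac{1}{8888} \approx -0.00011251$)
$a{\left(y,T \right)} = 3 y - \frac{T}{47}$ ($a{\left(y,T \right)} = - 3 \left(\frac{T}{141} - y\right) = - 3 \left(- y + \frac{T}{141}\right) = 3 y - \frac{T}{47}$)
$a{\left(s{\left(9,-2 \right)},154 \right)} + E = \left(3 \cdot 9 - \frac{154}{47}\right) - \frac{1}{8888} = \left(27 - \frac{154}{47}\right) - \frac{1}{8888} = \frac{1115}{47} - \frac{1}{8888} = \frac{9910073}{417736}$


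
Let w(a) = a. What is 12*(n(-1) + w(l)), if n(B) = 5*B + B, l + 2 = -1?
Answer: -108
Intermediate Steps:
l = -3 (l = -2 - 1 = -3)
n(B) = 6*B
12*(n(-1) + w(l)) = 12*(6*(-1) - 3) = 12*(-6 - 3) = 12*(-9) = -108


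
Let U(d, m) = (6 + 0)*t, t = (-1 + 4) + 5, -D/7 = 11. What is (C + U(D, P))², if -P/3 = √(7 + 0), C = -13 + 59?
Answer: 8836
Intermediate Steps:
C = 46
P = -3*√7 (P = -3*√(7 + 0) = -3*√7 ≈ -7.9373)
D = -77 (D = -7*11 = -77)
t = 8 (t = 3 + 5 = 8)
U(d, m) = 48 (U(d, m) = (6 + 0)*8 = 6*8 = 48)
(C + U(D, P))² = (46 + 48)² = 94² = 8836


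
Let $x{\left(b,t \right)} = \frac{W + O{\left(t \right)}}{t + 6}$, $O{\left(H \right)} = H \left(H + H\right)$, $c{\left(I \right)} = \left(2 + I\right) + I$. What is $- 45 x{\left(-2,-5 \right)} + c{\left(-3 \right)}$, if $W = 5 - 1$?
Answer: $-2434$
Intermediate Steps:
$c{\left(I \right)} = 2 + 2 I$
$W = 4$ ($W = 5 - 1 = 4$)
$O{\left(H \right)} = 2 H^{2}$ ($O{\left(H \right)} = H 2 H = 2 H^{2}$)
$x{\left(b,t \right)} = \frac{4 + 2 t^{2}}{6 + t}$ ($x{\left(b,t \right)} = \frac{4 + 2 t^{2}}{t + 6} = \frac{4 + 2 t^{2}}{6 + t}$)
$- 45 x{\left(-2,-5 \right)} + c{\left(-3 \right)} = - 45 \frac{2 \left(2 + \left(-5\right)^{2}\right)}{6 - 5} + \left(2 + 2 \left(-3\right)\right) = - 45 \frac{2 \left(2 + 25\right)}{1} + \left(2 - 6\right) = - 45 \cdot 2 \cdot 1 \cdot 27 - 4 = \left(-45\right) 54 - 4 = -2430 - 4 = -2434$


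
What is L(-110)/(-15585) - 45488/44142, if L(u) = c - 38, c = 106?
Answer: -118655356/114658845 ≈ -1.0349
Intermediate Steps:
L(u) = 68 (L(u) = 106 - 38 = 68)
L(-110)/(-15585) - 45488/44142 = 68/(-15585) - 45488/44142 = 68*(-1/15585) - 45488*1/44142 = -68/15585 - 22744/22071 = -118655356/114658845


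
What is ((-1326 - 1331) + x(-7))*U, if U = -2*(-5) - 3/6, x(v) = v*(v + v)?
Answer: -48621/2 ≈ -24311.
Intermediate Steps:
x(v) = 2*v² (x(v) = v*(2*v) = 2*v²)
U = 19/2 (U = 10 - 3*⅙ = 10 - ½ = 19/2 ≈ 9.5000)
((-1326 - 1331) + x(-7))*U = ((-1326 - 1331) + 2*(-7)²)*(19/2) = (-2657 + 2*49)*(19/2) = (-2657 + 98)*(19/2) = -2559*19/2 = -48621/2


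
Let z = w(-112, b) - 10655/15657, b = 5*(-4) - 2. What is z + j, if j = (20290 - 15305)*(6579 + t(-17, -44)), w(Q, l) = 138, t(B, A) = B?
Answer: 512167201501/15657 ≈ 3.2712e+7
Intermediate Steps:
b = -22 (b = -20 - 2 = -22)
j = 32711570 (j = (20290 - 15305)*(6579 - 17) = 4985*6562 = 32711570)
z = 2150011/15657 (z = 138 - 10655/15657 = 2150011/15657 ≈ 137.32)
z + j = 2150011/15657 + 32711570 = 512167201501/15657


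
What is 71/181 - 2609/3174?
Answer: -246875/574494 ≈ -0.42973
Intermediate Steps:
71/181 - 2609/3174 = -246875/574494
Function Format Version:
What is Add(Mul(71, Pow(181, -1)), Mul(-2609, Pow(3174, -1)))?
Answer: Rational(-246875, 574494) ≈ -0.42973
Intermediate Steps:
Add(Mul(71, Pow(181, -1)), Mul(-2609, Pow(3174, -1))) = Add(Mul(71, Rational(1, 181)), Mul(-2609, Rational(1, 3174))) = Add(Rational(71, 181), Rational(-2609, 3174)) = Rational(-246875, 574494)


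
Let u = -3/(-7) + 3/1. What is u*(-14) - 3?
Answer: -51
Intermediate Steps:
u = 24/7 (u = -3*(-1/7) + 3*1 = 3/7 + 3 = 24/7 ≈ 3.4286)
u*(-14) - 3 = (24/7)*(-14) - 3 = -48 - 3 = -51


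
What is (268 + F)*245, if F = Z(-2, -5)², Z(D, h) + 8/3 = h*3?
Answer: 1279145/9 ≈ 1.4213e+5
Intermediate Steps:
Z(D, h) = -8/3 + 3*h (Z(D, h) = -8/3 + h*3 = -8/3 + 3*h)
F = 2809/9 (F = (-8/3 + 3*(-5))² = (-8/3 - 15)² = (-53/3)² = 2809/9 ≈ 312.11)
(268 + F)*245 = (268 + 2809/9)*245 = (5221/9)*245 = 1279145/9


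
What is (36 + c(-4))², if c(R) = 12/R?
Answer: 1089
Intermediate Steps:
(36 + c(-4))² = (36 + 12/(-4))² = (36 + 12*(-¼))² = (36 - 3)² = 33² = 1089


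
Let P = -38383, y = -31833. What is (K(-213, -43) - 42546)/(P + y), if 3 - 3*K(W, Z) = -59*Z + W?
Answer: 129959/210648 ≈ 0.61695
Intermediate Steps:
K(W, Z) = 1 - W/3 + 59*Z/3 (K(W, Z) = 1 - (-59*Z + W)/3 = 1 - (W - 59*Z)/3 = 1 + (-W/3 + 59*Z/3) = 1 - W/3 + 59*Z/3)
(K(-213, -43) - 42546)/(P + y) = ((1 - ⅓*(-213) + (59/3)*(-43)) - 42546)/(-38383 - 31833) = ((1 + 71 - 2537/3) - 42546)/(-70216) = (-2321/3 - 42546)*(-1/70216) = -129959/3*(-1/70216) = 129959/210648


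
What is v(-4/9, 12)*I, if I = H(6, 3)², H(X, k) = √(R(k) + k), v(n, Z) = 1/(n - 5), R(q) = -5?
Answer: 18/49 ≈ 0.36735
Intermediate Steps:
v(n, Z) = 1/(-5 + n)
H(X, k) = √(-5 + k)
I = -2 (I = (√(-5 + 3))² = (√(-2))² = (I*√2)² = -2)
v(-4/9, 12)*I = -2/(-5 - 4/9) = -2/(-49/9) = -9/49*(-2) = 18/49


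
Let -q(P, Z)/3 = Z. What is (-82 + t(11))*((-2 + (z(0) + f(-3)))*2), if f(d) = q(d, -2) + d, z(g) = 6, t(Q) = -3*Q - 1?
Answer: -1624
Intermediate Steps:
q(P, Z) = -3*Z
t(Q) = -1 - 3*Q
f(d) = 6 + d (f(d) = -3*(-2) + d = 6 + d)
(-82 + t(11))*((-2 + (z(0) + f(-3)))*2) = (-82 + (-1 - 3*11))*((-2 + (6 + (6 - 3)))*2) = (-82 + (-1 - 33))*((-2 + (6 + 3))*2) = (-82 - 34)*((-2 + 9)*2) = -812*2 = -116*14 = -1624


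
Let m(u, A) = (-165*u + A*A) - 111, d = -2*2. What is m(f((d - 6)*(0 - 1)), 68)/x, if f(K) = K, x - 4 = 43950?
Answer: 2863/43954 ≈ 0.065136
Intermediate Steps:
x = 43954 (x = 4 + 43950 = 43954)
d = -4
m(u, A) = -111 + A² - 165*u (m(u, A) = (-165*u + A²) - 111 = (A² - 165*u) - 111 = -111 + A² - 165*u)
m(f((d - 6)*(0 - 1)), 68)/x = (-111 + 68² - 165*(-4 - 6)*(0 - 1))/43954 = (-111 + 4624 - (-1650)*(-1))*(1/43954) = (-111 + 4624 - 165*10)*(1/43954) = (-111 + 4624 - 1650)*(1/43954) = 2863*(1/43954) = 2863/43954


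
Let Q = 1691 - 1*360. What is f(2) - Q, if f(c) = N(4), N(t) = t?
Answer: -1327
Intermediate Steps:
f(c) = 4
Q = 1331 (Q = 1691 - 360 = 1331)
f(2) - Q = 4 - 1*1331 = 4 - 1331 = -1327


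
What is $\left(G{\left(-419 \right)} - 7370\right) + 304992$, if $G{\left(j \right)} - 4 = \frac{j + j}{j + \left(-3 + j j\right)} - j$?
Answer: $\frac{52199302417}{175139} \approx 2.9805 \cdot 10^{5}$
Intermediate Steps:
$G{\left(j \right)} = 4 - j + \frac{2 j}{-3 + j + j^{2}}$ ($G{\left(j \right)} = 4 - \left(j - \frac{j + j}{j + \left(-3 + j j\right)}\right) = 4 - \left(j - \frac{2 j}{j + \left(-3 + j^{2}\right)}\right) = 4 - \left(j - \frac{2 j}{-3 + j + j^{2}}\right) = 4 - j + \frac{2 j}{-3 + j + j^{2}}$)
$\left(G{\left(-419 \right)} - 7370\right) + 304992 = \left(\frac{-12 - \left(-419\right)^{3} + 3 \left(-419\right)^{2} + 9 \left(-419\right)}{-3 - 419 + \left(-419\right)^{2}} - 7370\right) + 304992 = \left(\frac{-12 - -73560059 + 3 \cdot 175561 - 3771}{-3 - 419 + 175561} - 7370\right) + 304992 = \left(\frac{-12 + 73560059 + 526683 - 3771}{175139} - 7370\right) + 304992 = \left(\frac{1}{175139} \cdot 74082959 - 7370\right) + 304992 = \left(\frac{74082959}{175139} - 7370\right) + 304992 = - \frac{1216691471}{175139} + 304992 = \frac{52199302417}{175139}$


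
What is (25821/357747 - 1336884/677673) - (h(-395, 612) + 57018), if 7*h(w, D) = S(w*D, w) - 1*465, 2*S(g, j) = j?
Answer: -21467759188778783/377121862026 ≈ -56925.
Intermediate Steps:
S(g, j) = j/2
h(w, D) = -465/7 + w/14 (h(w, D) = (w/2 - 1*465)/7 = (w/2 - 465)/7 = (-465 + w/2)/7 = -465/7 + w/14)
(25821/357747 - 1336884/677673) - (h(-395, 612) + 57018) = (25821/357747 - 1336884/677673) - ((-465/7 + (1/14)*(-395)) + 57018) = (25821*(1/357747) - 1336884*1/677673) - ((-465/7 - 395/14) + 57018) = (8607/119249 - 445628/225891) - (-1325/14 + 57018) = -51196449535/26937275859 - 1*796927/14 = -51196449535/26937275859 - 796927/14 = -21467759188778783/377121862026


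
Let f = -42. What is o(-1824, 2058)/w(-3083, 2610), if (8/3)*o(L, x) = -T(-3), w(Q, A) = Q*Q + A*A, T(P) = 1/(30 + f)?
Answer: 1/522143648 ≈ 1.9152e-9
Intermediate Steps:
T(P) = -1/12 (T(P) = 1/(30 - 42) = 1/(-12) = -1/12)
w(Q, A) = A² + Q² (w(Q, A) = Q² + A² = A² + Q²)
o(L, x) = 1/32 (o(L, x) = 3*(-1*(-1/12))/8 = (3/8)*(1/12) = 1/32)
o(-1824, 2058)/w(-3083, 2610) = 1/(32*(2610² + (-3083)²)) = 1/(32*(6812100 + 9504889)) = (1/32)/16316989 = (1/32)*(1/16316989) = 1/522143648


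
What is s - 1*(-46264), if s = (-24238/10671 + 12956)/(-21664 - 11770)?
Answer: 8252832003629/178387107 ≈ 46264.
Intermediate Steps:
s = -69114619/178387107 (s = (-24238*1/10671 + 12956)/(-33434) = (-24238/10671 + 12956)*(-1/33434) = (138229238/10671)*(-1/33434) = -69114619/178387107 ≈ -0.38744)
s - 1*(-46264) = -69114619/178387107 - 1*(-46264) = -69114619/178387107 + 46264 = 8252832003629/178387107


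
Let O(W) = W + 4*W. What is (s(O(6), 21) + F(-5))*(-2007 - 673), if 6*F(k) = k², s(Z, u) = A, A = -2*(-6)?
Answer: -129980/3 ≈ -43327.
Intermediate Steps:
O(W) = 5*W
A = 12
s(Z, u) = 12
F(k) = k²/6
(s(O(6), 21) + F(-5))*(-2007 - 673) = (12 + (⅙)*(-5)²)*(-2007 - 673) = (12 + (⅙)*25)*(-2680) = (12 + 25/6)*(-2680) = (97/6)*(-2680) = -129980/3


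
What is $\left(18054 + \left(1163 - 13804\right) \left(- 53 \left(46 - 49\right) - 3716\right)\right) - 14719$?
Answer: $44967372$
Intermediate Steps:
$\left(18054 + \left(1163 - 13804\right) \left(- 53 \left(46 - 49\right) - 3716\right)\right) - 14719 = \left(18054 - 12641 \left(\left(-53\right) \left(-3\right) - 3716\right)\right) - 14719 = \left(18054 - 12641 \left(159 - 3716\right)\right) - 14719 = \left(18054 - -44964037\right) - 14719 = \left(18054 + 44964037\right) - 14719 = 44982091 - 14719 = 44967372$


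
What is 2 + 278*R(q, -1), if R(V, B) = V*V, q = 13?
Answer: 46984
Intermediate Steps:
R(V, B) = V²
2 + 278*R(q, -1) = 2 + 278*13² = 2 + 278*169 = 2 + 46982 = 46984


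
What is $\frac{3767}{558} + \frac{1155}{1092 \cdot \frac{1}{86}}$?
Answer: $\frac{354403}{3627} \approx 97.712$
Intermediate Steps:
$\frac{3767}{558} + \frac{1155}{1092 \cdot \frac{1}{86}} = 3767 \cdot \frac{1}{558} + \frac{1155}{1092 \cdot \frac{1}{86}} = \frac{3767}{558} + \frac{1155}{\frac{546}{43}} = \frac{3767}{558} + 1155 \cdot \frac{43}{546} = \frac{3767}{558} + \frac{2365}{26} = \frac{354403}{3627}$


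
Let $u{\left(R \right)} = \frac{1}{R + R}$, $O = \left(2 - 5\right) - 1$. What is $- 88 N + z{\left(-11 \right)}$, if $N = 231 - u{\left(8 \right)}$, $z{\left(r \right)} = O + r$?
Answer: $- \frac{40675}{2} \approx -20338.0$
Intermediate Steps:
$O = -4$ ($O = -3 - 1 = -4$)
$u{\left(R \right)} = \frac{1}{2 R}$
$z{\left(r \right)} = -4 + r$
$N = \frac{3695}{16}$ ($N = 231 - \frac{1}{2 \cdot 8} = 231 - \frac{1}{2} \cdot \frac{1}{8} = 231 - \frac{1}{16} = \frac{3695}{16} \approx 230.94$)
$- 88 N + z{\left(-11 \right)} = \left(-88\right) \frac{3695}{16} - 15 = - \frac{40645}{2} - 15 = - \frac{40675}{2}$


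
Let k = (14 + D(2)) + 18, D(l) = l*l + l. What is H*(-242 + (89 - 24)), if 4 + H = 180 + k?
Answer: -37878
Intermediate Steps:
D(l) = l + l² (D(l) = l² + l = l + l²)
k = 38 (k = (14 + 2*(1 + 2)) + 18 = (14 + 2*3) + 18 = (14 + 6) + 18 = 20 + 18 = 38)
H = 214 (H = -4 + (180 + 38) = -4 + 218 = 214)
H*(-242 + (89 - 24)) = 214*(-242 + (89 - 24)) = 214*(-242 + 65) = 214*(-177) = -37878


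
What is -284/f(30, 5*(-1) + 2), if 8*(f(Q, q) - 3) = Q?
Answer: -1136/27 ≈ -42.074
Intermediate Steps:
f(Q, q) = 3 + Q/8
-284/f(30, 5*(-1) + 2) = -284/(3 + (1/8)*30) = -284/(3 + 15/4) = -284/27/4 = -284*4/27 = -1136/27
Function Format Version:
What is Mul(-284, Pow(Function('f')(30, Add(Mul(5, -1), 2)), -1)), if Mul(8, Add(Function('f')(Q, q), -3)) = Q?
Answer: Rational(-1136, 27) ≈ -42.074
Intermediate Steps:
Function('f')(Q, q) = Add(3, Mul(Rational(1, 8), Q))
Mul(-284, Pow(Function('f')(30, Add(Mul(5, -1), 2)), -1)) = Mul(-284, Pow(Add(3, Mul(Rational(1, 8), 30)), -1)) = Mul(-284, Pow(Add(3, Rational(15, 4)), -1)) = Mul(-284, Pow(Rational(27, 4), -1)) = Mul(-284, Rational(4, 27)) = Rational(-1136, 27)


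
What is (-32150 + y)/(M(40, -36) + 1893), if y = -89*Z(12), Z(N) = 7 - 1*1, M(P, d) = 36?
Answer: -32684/1929 ≈ -16.943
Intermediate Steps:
Z(N) = 6 (Z(N) = 7 - 1 = 6)
y = -534 (y = -89*6 = -534)
(-32150 + y)/(M(40, -36) + 1893) = (-32150 - 534)/(36 + 1893) = -32684/1929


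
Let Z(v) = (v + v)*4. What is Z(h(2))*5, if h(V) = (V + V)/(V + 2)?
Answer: 40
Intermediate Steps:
h(V) = 2*V/(2 + V) (h(V) = (2*V)/(2 + V) = 2*V/(2 + V))
Z(v) = 8*v (Z(v) = (2*v)*4 = 8*v)
Z(h(2))*5 = (8*(2*2/(2 + 2)))*5 = (8*(2*2/4))*5 = (8*(2*2*(¼)))*5 = (8*1)*5 = 8*5 = 40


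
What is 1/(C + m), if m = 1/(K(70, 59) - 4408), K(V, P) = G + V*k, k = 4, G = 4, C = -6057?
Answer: -4124/24979069 ≈ -0.00016510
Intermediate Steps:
K(V, P) = 4 + 4*V (K(V, P) = 4 + V*4 = 4 + 4*V)
m = -1/4124 (m = 1/((4 + 4*70) - 4408) = 1/((4 + 280) - 4408) = 1/(284 - 4408) = 1/(-4124) = -1/4124 ≈ -0.00024248)
1/(C + m) = 1/(-6057 - 1/4124) = 1/(-24979069/4124) = -4124/24979069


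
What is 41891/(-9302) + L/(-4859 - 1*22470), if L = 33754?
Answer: -1458818847/254214358 ≈ -5.7385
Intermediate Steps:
41891/(-9302) + L/(-4859 - 1*22470) = 41891/(-9302) + 33754/(-4859 - 1*22470) = 41891*(-1/9302) + 33754/(-4859 - 22470) = -41891/9302 + 33754/(-27329) = -41891/9302 + 33754*(-1/27329) = -41891/9302 - 33754/27329 = -1458818847/254214358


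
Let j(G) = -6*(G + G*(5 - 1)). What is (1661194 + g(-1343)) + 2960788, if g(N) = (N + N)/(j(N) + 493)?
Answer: 11088134660/2399 ≈ 4.6220e+6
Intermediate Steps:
j(G) = -30*G (j(G) = -6*(G + G*4) = -6*(G + 4*G) = -30*G)
g(N) = 2*N/(493 - 30*N) (g(N) = (N + N)/(-30*N + 493) = (2*N)/(493 - 30*N) = 2*N/(493 - 30*N))
(1661194 + g(-1343)) + 2960788 = (1661194 - 2*(-1343)/(-493 + 30*(-1343))) + 2960788 = (1661194 - 2*(-1343)/(-493 - 40290)) + 2960788 = (1661194 - 2*(-1343)/(-40783)) + 2960788 = (1661194 - 2*(-1343)*(-1/40783)) + 2960788 = (1661194 - 158/2399) + 2960788 = 3985204248/2399 + 2960788 = 11088134660/2399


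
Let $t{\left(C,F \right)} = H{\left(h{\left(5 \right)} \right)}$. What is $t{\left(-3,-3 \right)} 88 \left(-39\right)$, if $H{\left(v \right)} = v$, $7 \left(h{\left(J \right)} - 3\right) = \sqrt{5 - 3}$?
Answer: $-10296 - \frac{3432 \sqrt{2}}{7} \approx -10989.0$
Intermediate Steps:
$h{\left(J \right)} = 3 + \frac{\sqrt{2}}{7}$ ($h{\left(J \right)} = 3 + \frac{\sqrt{5 - 3}}{7} = 3 + \frac{\sqrt{2}}{7}$)
$t{\left(C,F \right)} = 3 + \frac{\sqrt{2}}{7}$
$t{\left(-3,-3 \right)} 88 \left(-39\right) = \left(3 + \frac{\sqrt{2}}{7}\right) 88 \left(-39\right) = \left(264 + \frac{88 \sqrt{2}}{7}\right) \left(-39\right) = -10296 - \frac{3432 \sqrt{2}}{7}$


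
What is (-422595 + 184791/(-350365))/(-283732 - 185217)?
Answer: 148062681966/164303316385 ≈ 0.90115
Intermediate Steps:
(-422595 + 184791/(-350365))/(-283732 - 185217) = (-422595 + 184791*(-1/350365))/(-468949) = (-422595 - 184791/350365)*(-1/468949) = -148062681966/350365*(-1/468949) = 148062681966/164303316385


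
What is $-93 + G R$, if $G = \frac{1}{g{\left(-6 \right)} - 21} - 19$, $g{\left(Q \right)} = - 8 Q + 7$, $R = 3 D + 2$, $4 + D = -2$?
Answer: $\frac{3579}{17} \approx 210.53$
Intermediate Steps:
$D = -6$ ($D = -4 - 2 = -6$)
$R = -16$ ($R = 3 \left(-6\right) + 2 = -18 + 2 = -16$)
$g{\left(Q \right)} = 7 - 8 Q$
$G = - \frac{645}{34}$ ($G = \frac{1}{\left(7 - -48\right) - 21} - 19 = \frac{1}{\left(7 + 48\right) - 21} - 19 = \frac{1}{55 - 21} - 19 = \frac{1}{34} - 19 = - \frac{645}{34} \approx -18.971$)
$-93 + G R = -93 - - \frac{5160}{17} = -93 + \frac{5160}{17} = \frac{3579}{17}$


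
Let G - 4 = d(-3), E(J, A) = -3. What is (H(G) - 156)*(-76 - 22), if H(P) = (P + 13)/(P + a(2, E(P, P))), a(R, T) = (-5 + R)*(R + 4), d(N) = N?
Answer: 261268/17 ≈ 15369.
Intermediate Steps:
G = 1 (G = 4 - 3 = 1)
a(R, T) = (-5 + R)*(4 + R)
H(P) = (13 + P)/(-18 + P) (H(P) = (P + 13)/(P + (-20 + 2**2 - 1*2)) = (13 + P)/(P + (-20 + 4 - 2)) = (13 + P)/(P - 18) = (13 + P)/(-18 + P))
(H(G) - 156)*(-76 - 22) = ((13 + 1)/(-18 + 1) - 156)*(-76 - 22) = (14/(-17) - 156)*(-98) = (-1/17*14 - 156)*(-98) = (-14/17 - 156)*(-98) = -2666/17*(-98) = 261268/17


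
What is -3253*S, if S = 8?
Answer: -26024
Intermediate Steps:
-3253*S = -3253*8 = -26024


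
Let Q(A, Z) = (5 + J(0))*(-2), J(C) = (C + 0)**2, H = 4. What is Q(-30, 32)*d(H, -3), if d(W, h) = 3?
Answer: -30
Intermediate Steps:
J(C) = C**2
Q(A, Z) = -10 (Q(A, Z) = (5 + 0**2)*(-2) = (5 + 0)*(-2) = 5*(-2) = -10)
Q(-30, 32)*d(H, -3) = -10*3 = -30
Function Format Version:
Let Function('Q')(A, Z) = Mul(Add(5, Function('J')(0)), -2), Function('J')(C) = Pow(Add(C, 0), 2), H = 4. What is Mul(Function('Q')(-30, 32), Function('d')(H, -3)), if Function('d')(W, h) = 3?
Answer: -30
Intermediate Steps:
Function('J')(C) = Pow(C, 2)
Function('Q')(A, Z) = -10 (Function('Q')(A, Z) = Mul(Add(5, Pow(0, 2)), -2) = Mul(Add(5, 0), -2) = Mul(5, -2) = -10)
Mul(Function('Q')(-30, 32), Function('d')(H, -3)) = Mul(-10, 3) = -30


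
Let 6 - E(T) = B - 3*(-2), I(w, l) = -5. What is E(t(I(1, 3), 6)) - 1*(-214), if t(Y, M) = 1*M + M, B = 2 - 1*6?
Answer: 218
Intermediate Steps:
B = -4 (B = 2 - 6 = -4)
t(Y, M) = 2*M (t(Y, M) = M + M = 2*M)
E(T) = 4 (E(T) = 6 - (-4 - 3*(-2)) = 6 - (-4 + 6) = 6 - 1*2 = 6 - 2 = 4)
E(t(I(1, 3), 6)) - 1*(-214) = 4 - 1*(-214) = 4 + 214 = 218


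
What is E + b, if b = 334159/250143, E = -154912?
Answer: -38749818257/250143 ≈ -1.5491e+5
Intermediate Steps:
b = 334159/250143 (b = 334159*(1/250143) = 334159/250143 ≈ 1.3359)
E + b = -154912 + 334159/250143 = -38749818257/250143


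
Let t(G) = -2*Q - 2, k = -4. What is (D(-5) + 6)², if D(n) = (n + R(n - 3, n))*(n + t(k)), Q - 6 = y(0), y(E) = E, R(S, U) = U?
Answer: 38416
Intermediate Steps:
Q = 6 (Q = 6 + 0 = 6)
t(G) = -14 (t(G) = -2*6 - 2 = -12 - 2 = -14)
D(n) = 2*n*(-14 + n) (D(n) = (n + n)*(n - 14) = (2*n)*(-14 + n) = 2*n*(-14 + n))
(D(-5) + 6)² = (2*(-5)*(-14 - 5) + 6)² = (2*(-5)*(-19) + 6)² = (190 + 6)² = 196² = 38416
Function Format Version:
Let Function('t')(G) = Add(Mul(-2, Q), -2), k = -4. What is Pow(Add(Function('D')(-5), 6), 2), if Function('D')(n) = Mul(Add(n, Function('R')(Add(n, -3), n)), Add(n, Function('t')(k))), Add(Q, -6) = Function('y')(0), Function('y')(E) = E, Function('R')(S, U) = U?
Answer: 38416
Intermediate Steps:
Q = 6 (Q = Add(6, 0) = 6)
Function('t')(G) = -14 (Function('t')(G) = Add(Mul(-2, 6), -2) = Add(-12, -2) = -14)
Function('D')(n) = Mul(2, n, Add(-14, n)) (Function('D')(n) = Mul(Add(n, n), Add(n, -14)) = Mul(Mul(2, n), Add(-14, n)) = Mul(2, n, Add(-14, n)))
Pow(Add(Function('D')(-5), 6), 2) = Pow(Add(Mul(2, -5, Add(-14, -5)), 6), 2) = Pow(Add(Mul(2, -5, -19), 6), 2) = Pow(Add(190, 6), 2) = Pow(196, 2) = 38416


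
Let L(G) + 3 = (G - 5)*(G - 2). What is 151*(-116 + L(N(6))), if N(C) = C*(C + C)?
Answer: 690221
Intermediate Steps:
N(C) = 2*C² (N(C) = C*(2*C) = 2*C²)
L(G) = -3 + (-5 + G)*(-2 + G) (L(G) = -3 + (G - 5)*(G - 2) = -3 + (-5 + G)*(-2 + G))
151*(-116 + L(N(6))) = 151*(-116 + (7 + (2*6²)² - 14*6²)) = 151*(-116 + (7 + (2*36)² - 14*36)) = 151*(-116 + (7 + 72² - 7*72)) = 151*(-116 + (7 + 5184 - 504)) = 151*(-116 + 4687) = 151*4571 = 690221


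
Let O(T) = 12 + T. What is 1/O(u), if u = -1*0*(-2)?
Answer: 1/12 ≈ 0.083333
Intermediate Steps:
u = 0 (u = 0*(-2) = 0)
1/O(u) = 1/(12 + 0) = 1/12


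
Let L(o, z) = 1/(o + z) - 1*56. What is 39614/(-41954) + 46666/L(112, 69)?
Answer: -177383939387/212601895 ≈ -834.35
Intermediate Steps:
L(o, z) = -56 + 1/(o + z) (L(o, z) = 1/(o + z) - 56 = -56 + 1/(o + z))
39614/(-41954) + 46666/L(112, 69) = 39614/(-41954) + 46666/(((1 - 56*112 - 56*69)/(112 + 69))) = 39614*(-1/41954) + 46666/(((1 - 6272 - 3864)/181)) = -19807/20977 + 46666/(((1/181)*(-10135))) = -19807/20977 + 46666/(-10135/181) = -19807/20977 + 46666*(-181/10135) = -19807/20977 - 8446546/10135 = -177383939387/212601895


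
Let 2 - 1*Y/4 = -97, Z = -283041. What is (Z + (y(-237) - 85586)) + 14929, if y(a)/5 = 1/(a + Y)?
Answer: -56237977/159 ≈ -3.5370e+5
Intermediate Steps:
Y = 396 (Y = 8 - 4*(-97) = 8 + 388 = 396)
y(a) = 5/(396 + a) (y(a) = 5/(a + 396) = 5/(396 + a))
(Z + (y(-237) - 85586)) + 14929 = (-283041 + (5/(396 - 237) - 85586)) + 14929 = (-283041 + (5/159 - 85586)) + 14929 = (-283041 - 13608169/159) + 14929 = -58611688/159 + 14929 = -56237977/159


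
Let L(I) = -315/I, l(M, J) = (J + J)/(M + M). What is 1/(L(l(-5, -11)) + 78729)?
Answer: 11/864444 ≈ 1.2725e-5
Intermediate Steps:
l(M, J) = J/M (l(M, J) = (2*J)/((2*M)) = (2*J)*(1/(2*M)) = J/M)
1/(L(l(-5, -11)) + 78729) = 1/(-315/((-11/(-5))) + 78729) = 1/(-315/((-11*(-1/5))) + 78729) = 1/(-315/11/5 + 78729) = 1/(-315*5/11 + 78729) = 1/(-1575/11 + 78729) = 1/(864444/11) = 11/864444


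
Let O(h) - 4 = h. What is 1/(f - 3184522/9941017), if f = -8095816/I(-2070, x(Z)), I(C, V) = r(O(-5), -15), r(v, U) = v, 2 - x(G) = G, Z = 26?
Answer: 9941017/80480641300350 ≈ 1.2352e-7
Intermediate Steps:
x(G) = 2 - G
O(h) = 4 + h
I(C, V) = -1 (I(C, V) = 4 - 5 = -1)
f = 8095816 (f = -8095816/(-1) = -8095816*(-1) = 8095816)
1/(f - 3184522/9941017) = 1/(8095816 - 3184522/9941017) = 1/(80480641300350/9941017) = 9941017/80480641300350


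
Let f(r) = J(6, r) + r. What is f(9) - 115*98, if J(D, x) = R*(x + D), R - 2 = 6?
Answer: -11141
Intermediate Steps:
R = 8 (R = 2 + 6 = 8)
J(D, x) = 8*D + 8*x (J(D, x) = 8*(x + D) = 8*(D + x) = 8*D + 8*x)
f(r) = 48 + 9*r (f(r) = (8*6 + 8*r) + r = (48 + 8*r) + r = 48 + 9*r)
f(9) - 115*98 = (48 + 9*9) - 115*98 = (48 + 81) - 11270 = 129 - 11270 = -11141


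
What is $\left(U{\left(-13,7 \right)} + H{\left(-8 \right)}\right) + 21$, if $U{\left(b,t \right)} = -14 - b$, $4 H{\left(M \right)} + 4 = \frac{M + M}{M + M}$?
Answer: $\frac{77}{4} \approx 19.25$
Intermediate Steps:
$H{\left(M \right)} = - \frac{3}{4}$ ($H{\left(M \right)} = -1 + \frac{\left(M + M\right) \frac{1}{M + M}}{4} = -1 + \frac{2 M \frac{1}{2 M}}{4} = -1 + \frac{1}{4} \cdot 1 = -1 + \frac{1}{4} = - \frac{3}{4}$)
$\left(U{\left(-13,7 \right)} + H{\left(-8 \right)}\right) + 21 = \left(\left(-14 - -13\right) - \frac{3}{4}\right) + 21 = \left(\left(-14 + 13\right) - \frac{3}{4}\right) + 21 = \left(-1 - \frac{3}{4}\right) + 21 = - \frac{7}{4} + 21 = \frac{77}{4}$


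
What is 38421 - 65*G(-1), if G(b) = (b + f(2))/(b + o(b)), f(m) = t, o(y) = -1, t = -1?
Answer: 38356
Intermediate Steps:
f(m) = -1
G(b) = 1 (G(b) = (b - 1)/(b - 1) = (-1 + b)/(-1 + b) = 1)
38421 - 65*G(-1) = 38421 - 65*1 = 38421 - 65 = 38356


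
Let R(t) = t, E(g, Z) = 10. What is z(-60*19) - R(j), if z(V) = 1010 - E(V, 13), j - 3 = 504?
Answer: 493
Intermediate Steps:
j = 507 (j = 3 + 504 = 507)
z(V) = 1000 (z(V) = 1010 - 1*10 = 1010 - 10 = 1000)
z(-60*19) - R(j) = 1000 - 1*507 = 1000 - 507 = 493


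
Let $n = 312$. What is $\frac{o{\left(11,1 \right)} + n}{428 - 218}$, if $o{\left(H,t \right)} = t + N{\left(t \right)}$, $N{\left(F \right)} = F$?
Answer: $\frac{157}{105} \approx 1.4952$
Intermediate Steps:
$o{\left(H,t \right)} = 2 t$ ($o{\left(H,t \right)} = t + t = 2 t$)
$\frac{o{\left(11,1 \right)} + n}{428 - 218} = \frac{2 \cdot 1 + 312}{428 - 218} = \frac{2 + 312}{210} = 314 \cdot \frac{1}{210} = \frac{157}{105}$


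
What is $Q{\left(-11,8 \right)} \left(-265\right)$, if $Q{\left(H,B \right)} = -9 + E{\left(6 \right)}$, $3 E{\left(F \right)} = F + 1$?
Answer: $\frac{5300}{3} \approx 1766.7$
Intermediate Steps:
$E{\left(F \right)} = \frac{1}{3} + \frac{F}{3}$ ($E{\left(F \right)} = \frac{F + 1}{3} = \frac{1 + F}{3} = \frac{1}{3} + \frac{F}{3}$)
$Q{\left(H,B \right)} = - \frac{20}{3}$ ($Q{\left(H,B \right)} = -9 + \left(\frac{1}{3} + \frac{1}{3} \cdot 6\right) = -9 + \left(\frac{1}{3} + 2\right) = -9 + \frac{7}{3} = - \frac{20}{3}$)
$Q{\left(-11,8 \right)} \left(-265\right) = \left(- \frac{20}{3}\right) \left(-265\right) = \frac{5300}{3}$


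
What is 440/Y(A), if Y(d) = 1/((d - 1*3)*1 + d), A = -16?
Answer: -15400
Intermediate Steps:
Y(d) = 1/(-3 + 2*d) (Y(d) = 1/((d - 3)*1 + d) = 1/((-3 + d)*1 + d) = 1/((-3 + d) + d) = 1/(-3 + 2*d))
440/Y(A) = 440/(1/(-3 + 2*(-16))) = 440/(1/(-3 - 32)) = 440/(1/(-35)) = 440/(-1/35) = 440*(-35) = -15400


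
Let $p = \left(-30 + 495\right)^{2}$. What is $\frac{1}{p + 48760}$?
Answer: $\frac{1}{264985} \approx 3.7738 \cdot 10^{-6}$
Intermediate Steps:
$p = 216225$ ($p = 465^{2} = 216225$)
$\frac{1}{p + 48760} = \frac{1}{216225 + 48760} = \frac{1}{264985}$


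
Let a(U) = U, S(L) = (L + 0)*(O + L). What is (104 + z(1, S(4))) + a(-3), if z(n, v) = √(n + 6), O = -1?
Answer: 101 + √7 ≈ 103.65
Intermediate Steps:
S(L) = L*(-1 + L) (S(L) = (L + 0)*(-1 + L) = L*(-1 + L))
z(n, v) = √(6 + n)
(104 + z(1, S(4))) + a(-3) = (104 + √(6 + 1)) - 3 = (104 + √7) - 3 = 101 + √7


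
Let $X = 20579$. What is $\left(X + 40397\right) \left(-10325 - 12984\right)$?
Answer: $-1421289584$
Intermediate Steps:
$\left(X + 40397\right) \left(-10325 - 12984\right) = \left(20579 + 40397\right) \left(-10325 - 12984\right) = 60976 \left(-23309\right) = -1421289584$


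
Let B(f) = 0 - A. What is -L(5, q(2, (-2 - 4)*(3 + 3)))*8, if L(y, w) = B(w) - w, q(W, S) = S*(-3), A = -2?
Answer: 848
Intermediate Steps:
B(f) = 2 (B(f) = 0 - 1*(-2) = 0 + 2 = 2)
q(W, S) = -3*S
L(y, w) = 2 - w
-L(5, q(2, (-2 - 4)*(3 + 3)))*8 = -(2 - (-3)*(-2 - 4)*(3 + 3))*8 = -(2 - (-3)*(-6*6))*8 = -(2 - (-3)*(-36))*8 = -(2 - 1*108)*8 = -(2 - 108)*8 = -1*(-106)*8 = 106*8 = 848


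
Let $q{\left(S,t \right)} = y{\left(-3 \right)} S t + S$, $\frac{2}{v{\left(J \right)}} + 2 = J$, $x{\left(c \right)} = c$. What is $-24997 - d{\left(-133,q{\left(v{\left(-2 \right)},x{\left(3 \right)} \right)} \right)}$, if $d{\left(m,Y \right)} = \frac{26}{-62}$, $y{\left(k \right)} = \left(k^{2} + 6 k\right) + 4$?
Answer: $- \frac{774894}{31} \approx -24997.0$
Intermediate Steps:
$y{\left(k \right)} = 4 + k^{2} + 6 k$
$v{\left(J \right)} = \frac{2}{-2 + J}$
$q{\left(S,t \right)} = S - 5 S t$ ($q{\left(S,t \right)} = \left(4 + \left(-3\right)^{2} + 6 \left(-3\right)\right) S t + S = \left(4 + 9 - 18\right) S t + S = - 5 S t + S = S - 5 S t$)
$d{\left(m,Y \right)} = - \frac{13}{31}$ ($d{\left(m,Y \right)} = 26 \left(- \frac{1}{62}\right) = - \frac{13}{31}$)
$-24997 - d{\left(-133,q{\left(v{\left(-2 \right)},x{\left(3 \right)} \right)} \right)} = -24997 - - \frac{13}{31} = -24997 + \frac{13}{31} = - \frac{774894}{31}$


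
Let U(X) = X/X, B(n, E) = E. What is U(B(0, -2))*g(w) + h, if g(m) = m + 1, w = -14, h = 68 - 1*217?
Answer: -162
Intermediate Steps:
h = -149 (h = 68 - 217 = -149)
U(X) = 1
g(m) = 1 + m
U(B(0, -2))*g(w) + h = 1*(1 - 14) - 149 = 1*(-13) - 149 = -13 - 149 = -162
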